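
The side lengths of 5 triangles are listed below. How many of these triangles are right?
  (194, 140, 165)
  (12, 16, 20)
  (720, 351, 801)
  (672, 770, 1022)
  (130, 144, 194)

4

(194,140,165): 140²+165² = 46825 > 37636 = 194² → acute
(12,16,20): 12²+16² = 400 = 20² → right
(720,351,801): 351²+720² = 641601 = 801² → right
(672,770,1022): 672²+770² = 1044484 = 1022² → right
(130,144,194): 130²+144² = 37636 = 194² → right
4 of the 5 are right.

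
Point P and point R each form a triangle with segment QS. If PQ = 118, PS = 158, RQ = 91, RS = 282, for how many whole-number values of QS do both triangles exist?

From triangle PQS: 40 < QS < 276.
From triangle RQS: 191 < QS < 373.
Intersection: 191 < QS < 276, so integers 192 through 275: 84 values.

84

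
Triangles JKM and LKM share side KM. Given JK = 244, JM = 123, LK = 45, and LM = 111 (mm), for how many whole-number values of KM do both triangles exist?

From triangle JKM: 121 < KM < 367.
From triangle LKM: 66 < KM < 156.
Intersection: 121 < KM < 156, so integers 122 through 155: 34 values.

34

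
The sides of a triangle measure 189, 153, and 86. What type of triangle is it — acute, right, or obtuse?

obtuse

Compare the square of the longest side to the sum of squares of the other two: 86² + 153² = 30805 < 35721 = 189².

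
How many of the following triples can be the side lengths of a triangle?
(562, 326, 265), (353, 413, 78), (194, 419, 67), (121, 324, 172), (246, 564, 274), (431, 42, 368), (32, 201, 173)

(265,326,562): 265+326 > 562 → valid
(78,353,413): 78+353 > 413 → valid
(67,194,419): 67+194 ≤ 419 → not valid
(121,172,324): 121+172 ≤ 324 → not valid
(246,274,564): 246+274 ≤ 564 → not valid
(42,368,431): 42+368 ≤ 431 → not valid
(32,173,201): 32+173 > 201 → valid
3 of the 7 triples form a triangle.

3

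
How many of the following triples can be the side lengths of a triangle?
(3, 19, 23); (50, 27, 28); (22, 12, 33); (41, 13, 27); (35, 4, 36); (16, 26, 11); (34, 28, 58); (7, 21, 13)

(3,19,23): 3+19 ≤ 23 → not valid
(27,28,50): 27+28 > 50 → valid
(12,22,33): 12+22 > 33 → valid
(13,27,41): 13+27 ≤ 41 → not valid
(4,35,36): 4+35 > 36 → valid
(11,16,26): 11+16 > 26 → valid
(28,34,58): 28+34 > 58 → valid
(7,13,21): 7+13 ≤ 21 → not valid
5 of the 8 triples form a triangle.

5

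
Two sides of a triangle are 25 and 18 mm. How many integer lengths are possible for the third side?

The third side lies in the open interval (7, 43).
Integers from 8 to 42 inclusive: 42 − 8 + 1 = 35.

35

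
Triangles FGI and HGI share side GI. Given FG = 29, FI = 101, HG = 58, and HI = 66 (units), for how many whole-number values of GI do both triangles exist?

From triangle FGI: 72 < GI < 130.
From triangle HGI: 8 < GI < 124.
Intersection: 72 < GI < 124, so integers 73 through 123: 51 values.

51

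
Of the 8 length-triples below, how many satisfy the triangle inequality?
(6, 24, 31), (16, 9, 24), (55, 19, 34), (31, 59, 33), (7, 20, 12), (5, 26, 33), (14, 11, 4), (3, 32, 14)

3

(6,24,31): 6+24 ≤ 31 → not valid
(9,16,24): 9+16 > 24 → valid
(19,34,55): 19+34 ≤ 55 → not valid
(31,33,59): 31+33 > 59 → valid
(7,12,20): 7+12 ≤ 20 → not valid
(5,26,33): 5+26 ≤ 33 → not valid
(4,11,14): 4+11 > 14 → valid
(3,14,32): 3+14 ≤ 32 → not valid
3 of the 8 triples form a triangle.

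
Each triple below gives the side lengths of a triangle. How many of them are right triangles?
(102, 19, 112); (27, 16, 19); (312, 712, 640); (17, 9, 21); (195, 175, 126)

(102,19,112): 19²+102² = 10765 < 12544 = 112² → obtuse
(27,16,19): 16²+19² = 617 < 729 = 27² → obtuse
(312,712,640): 312²+640² = 506944 = 712² → right
(17,9,21): 9²+17² = 370 < 441 = 21² → obtuse
(195,175,126): 126²+175² = 46501 > 38025 = 195² → acute
1 of the 5 is right.

1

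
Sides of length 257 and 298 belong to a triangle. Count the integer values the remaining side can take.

The third side lies in the open interval (41, 555).
Integers from 42 to 554 inclusive: 554 − 42 + 1 = 513.

513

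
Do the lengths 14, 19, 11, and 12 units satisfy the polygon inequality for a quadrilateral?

A quadrilateral exists iff every side is shorter than the sum of the others — equivalently, the longest side is less than the sum of the rest.
Longest side 19 < 37 (sum of the remaining 3), so yes.

Yes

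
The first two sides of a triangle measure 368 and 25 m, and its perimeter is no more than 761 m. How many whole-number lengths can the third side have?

25

Triangle inequality: 343 < x < 393. Perimeter ≤ 761 gives x ≤ 761 − 368 − 25 = 368.
So 343 < x ≤ 368; integers 344 through 368: 25 values.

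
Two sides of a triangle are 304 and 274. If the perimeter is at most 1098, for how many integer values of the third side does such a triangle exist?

Triangle inequality: 30 < x < 578. Perimeter ≤ 1098 gives x ≤ 1098 − 304 − 274 = 520.
So 30 < x ≤ 520; integers 31 through 520: 490 values.

490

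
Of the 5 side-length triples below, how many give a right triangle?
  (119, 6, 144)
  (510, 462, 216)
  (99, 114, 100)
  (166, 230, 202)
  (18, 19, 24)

1

(119,6,144): 6+119 ≤ 144, not a triangle
(510,462,216): 216²+462² = 260100 = 510² → right
(99,114,100): 99²+100² = 19801 > 12996 = 114² → acute
(166,230,202): 166²+202² = 68360 > 52900 = 230² → acute
(18,19,24): 18²+19² = 685 > 576 = 24² → acute
1 of the 5 is right.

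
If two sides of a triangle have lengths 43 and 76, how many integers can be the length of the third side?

The third side lies in the open interval (33, 119).
Integers from 34 to 118 inclusive: 118 − 34 + 1 = 85.

85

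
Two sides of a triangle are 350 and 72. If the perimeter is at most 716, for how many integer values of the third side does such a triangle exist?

Triangle inequality: 278 < x < 422. Perimeter ≤ 716 gives x ≤ 716 − 350 − 72 = 294.
So 278 < x ≤ 294; integers 279 through 294: 16 values.

16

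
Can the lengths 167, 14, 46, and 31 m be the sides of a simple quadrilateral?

For a quadrilateral, each side must be shorter than the sum of the others.
Here the longest side is 167, but the remaining 3 sides sum to only 91.

No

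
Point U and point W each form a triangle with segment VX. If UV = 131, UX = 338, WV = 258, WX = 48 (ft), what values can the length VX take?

From triangle UVX: |131 − 338| < VX < 131 + 338, i.e. 207 < VX < 469.
From triangle WVX: 210 < VX < 306.
Both must hold, so VX lies in the intersection.

210 < VX < 306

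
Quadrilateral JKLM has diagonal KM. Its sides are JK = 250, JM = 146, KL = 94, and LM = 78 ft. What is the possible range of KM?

104 < KM < 172

From triangle JKM: |250 − 146| < KM < 250 + 146, i.e. 104 < KM < 396.
From triangle LKM: 16 < KM < 172.
Both must hold, so KM lies in the intersection.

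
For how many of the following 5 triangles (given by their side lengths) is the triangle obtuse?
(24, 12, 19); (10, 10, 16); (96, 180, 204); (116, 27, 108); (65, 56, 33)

(24,12,19): 12²+19² = 505 < 576 = 24² → obtuse
(10,10,16): 10²+10² = 200 < 256 = 16² → obtuse
(96,180,204): 96²+180² = 41616 = 204² → right
(116,27,108): 27²+108² = 12393 < 13456 = 116² → obtuse
(65,56,33): 33²+56² = 4225 = 65² → right
3 of the 5 are obtuse.

3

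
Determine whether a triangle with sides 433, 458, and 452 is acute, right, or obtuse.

acute

Compare the square of the longest side to the sum of squares of the other two: 433² + 452² = 391793 > 209764 = 458².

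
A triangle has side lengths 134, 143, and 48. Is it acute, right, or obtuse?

obtuse

Compare the square of the longest side to the sum of squares of the other two: 48² + 134² = 20260 < 20449 = 143².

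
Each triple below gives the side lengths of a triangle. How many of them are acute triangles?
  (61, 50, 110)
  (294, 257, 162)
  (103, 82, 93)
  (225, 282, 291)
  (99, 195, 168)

(61,50,110): 50²+61² = 6221 < 12100 = 110² → obtuse
(294,257,162): 162²+257² = 92293 > 86436 = 294² → acute
(103,82,93): 82²+93² = 15373 > 10609 = 103² → acute
(225,282,291): 225²+282² = 130149 > 84681 = 291² → acute
(99,195,168): 99²+168² = 38025 = 195² → right
3 of the 5 are acute.

3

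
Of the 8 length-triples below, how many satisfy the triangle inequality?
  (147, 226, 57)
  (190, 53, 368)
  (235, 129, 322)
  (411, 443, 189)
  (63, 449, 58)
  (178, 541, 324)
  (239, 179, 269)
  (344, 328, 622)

(57,147,226): 57+147 ≤ 226 → not valid
(53,190,368): 53+190 ≤ 368 → not valid
(129,235,322): 129+235 > 322 → valid
(189,411,443): 189+411 > 443 → valid
(58,63,449): 58+63 ≤ 449 → not valid
(178,324,541): 178+324 ≤ 541 → not valid
(179,239,269): 179+239 > 269 → valid
(328,344,622): 328+344 > 622 → valid
4 of the 8 triples form a triangle.

4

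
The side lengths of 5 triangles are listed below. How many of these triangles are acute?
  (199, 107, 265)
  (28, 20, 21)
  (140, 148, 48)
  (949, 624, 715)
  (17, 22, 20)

(199,107,265): 107²+199² = 51050 < 70225 = 265² → obtuse
(28,20,21): 20²+21² = 841 > 784 = 28² → acute
(140,148,48): 48²+140² = 21904 = 148² → right
(949,624,715): 624²+715² = 900601 = 949² → right
(17,22,20): 17²+20² = 689 > 484 = 22² → acute
2 of the 5 are acute.

2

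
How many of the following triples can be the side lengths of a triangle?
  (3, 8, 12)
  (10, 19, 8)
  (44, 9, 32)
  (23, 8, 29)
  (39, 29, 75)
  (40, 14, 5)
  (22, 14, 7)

1

(3,8,12): 3+8 ≤ 12 → not valid
(8,10,19): 8+10 ≤ 19 → not valid
(9,32,44): 9+32 ≤ 44 → not valid
(8,23,29): 8+23 > 29 → valid
(29,39,75): 29+39 ≤ 75 → not valid
(5,14,40): 5+14 ≤ 40 → not valid
(7,14,22): 7+14 ≤ 22 → not valid
1 of the 7 triples forms a triangle.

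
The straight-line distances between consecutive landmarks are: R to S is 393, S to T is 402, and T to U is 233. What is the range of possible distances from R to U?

0 ≤ RU ≤ 1028

The maximum is all hops collinear in one direction: 393 + 402 + 233 = 1028.
The longest hop is 402; the others sum to 626. Since 402 ≤ 626, the path can fold back on itself completely, so the minimum distance is 0.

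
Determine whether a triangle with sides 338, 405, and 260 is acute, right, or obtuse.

Compare the square of the longest side to the sum of squares of the other two: 260² + 338² = 181844 > 164025 = 405².

acute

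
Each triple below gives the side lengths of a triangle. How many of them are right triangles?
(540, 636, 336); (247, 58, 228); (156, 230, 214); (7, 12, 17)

(540,636,336): 336²+540² = 404496 = 636² → right
(247,58,228): 58²+228² = 55348 < 61009 = 247² → obtuse
(156,230,214): 156²+214² = 70132 > 52900 = 230² → acute
(7,12,17): 7²+12² = 193 < 289 = 17² → obtuse
1 of the 4 is right.

1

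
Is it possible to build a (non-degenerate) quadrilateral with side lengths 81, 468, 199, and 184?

For a quadrilateral, each side must be shorter than the sum of the others.
Here the longest side is 468, but the remaining 3 sides sum to only 464.

No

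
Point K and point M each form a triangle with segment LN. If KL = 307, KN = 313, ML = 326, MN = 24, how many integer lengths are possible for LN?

47

From triangle KLN: 6 < LN < 620.
From triangle MLN: 302 < LN < 350.
Intersection: 302 < LN < 350, so integers 303 through 349: 47 values.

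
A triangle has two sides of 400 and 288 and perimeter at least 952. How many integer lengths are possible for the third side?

Triangle inequality: 112 < x < 688. Perimeter ≥ 952 gives x ≥ 952 − 400 − 288 = 264.
So 264 ≤ x < 688; integers 264 through 687: 424 values.

424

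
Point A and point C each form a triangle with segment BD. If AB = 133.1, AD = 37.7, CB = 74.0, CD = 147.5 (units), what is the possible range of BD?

95.4 < BD < 170.8

From triangle ABD: |133.1 − 37.7| < BD < 133.1 + 37.7, i.e. 95.4 < BD < 170.8.
From triangle CBD: 73.5 < BD < 221.5.
Both must hold, so BD lies in the intersection.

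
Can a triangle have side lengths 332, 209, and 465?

Yes

The longest side is 465, and the other two sum to 541.
Since 541 > 465, the triangle inequality holds.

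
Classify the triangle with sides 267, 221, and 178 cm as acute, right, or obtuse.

acute

Compare the square of the longest side to the sum of squares of the other two: 178² + 221² = 80525 > 71289 = 267².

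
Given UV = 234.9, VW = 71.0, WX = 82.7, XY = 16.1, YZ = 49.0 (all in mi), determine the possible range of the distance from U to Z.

The maximum is all hops collinear in one direction: 234.9 + 71.0 + 82.7 + 16.1 + 49.0 = 453.7.
The longest hop is 234.9; the others sum to 218.8. Folding the others back against it leaves at least 234.9 − 218.8 = 16.1.

16.1 ≤ UZ ≤ 453.7 mi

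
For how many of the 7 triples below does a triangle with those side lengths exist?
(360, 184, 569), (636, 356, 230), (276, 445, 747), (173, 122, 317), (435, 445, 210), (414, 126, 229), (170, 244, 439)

1

(184,360,569): 184+360 ≤ 569 → not valid
(230,356,636): 230+356 ≤ 636 → not valid
(276,445,747): 276+445 ≤ 747 → not valid
(122,173,317): 122+173 ≤ 317 → not valid
(210,435,445): 210+435 > 445 → valid
(126,229,414): 126+229 ≤ 414 → not valid
(170,244,439): 170+244 ≤ 439 → not valid
1 of the 7 triples forms a triangle.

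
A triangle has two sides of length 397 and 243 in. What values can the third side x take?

By the triangle inequality, x must be less than 397 + 243 = 640 and greater than |397 − 243| = 154.

154 < x < 640 (in)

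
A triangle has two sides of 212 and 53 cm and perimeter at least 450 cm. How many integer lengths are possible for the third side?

80

Triangle inequality: 159 < x < 265. Perimeter ≥ 450 gives x ≥ 450 − 212 − 53 = 185.
So 185 ≤ x < 265; integers 185 through 264: 80 values.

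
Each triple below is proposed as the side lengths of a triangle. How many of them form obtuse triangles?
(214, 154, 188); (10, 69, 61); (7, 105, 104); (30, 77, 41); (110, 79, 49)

(214,154,188): 154²+188² = 59060 > 45796 = 214² → acute
(10,69,61): 10²+61² = 3821 < 4761 = 69² → obtuse
(7,105,104): 7²+104² = 10865 < 11025 = 105² → obtuse
(30,77,41): 30+41 ≤ 77, not a triangle
(110,79,49): 49²+79² = 8642 < 12100 = 110² → obtuse
3 of the 5 are obtuse.

3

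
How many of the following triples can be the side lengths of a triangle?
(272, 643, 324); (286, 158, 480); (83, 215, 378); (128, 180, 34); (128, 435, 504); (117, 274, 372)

2

(272,324,643): 272+324 ≤ 643 → not valid
(158,286,480): 158+286 ≤ 480 → not valid
(83,215,378): 83+215 ≤ 378 → not valid
(34,128,180): 34+128 ≤ 180 → not valid
(128,435,504): 128+435 > 504 → valid
(117,274,372): 117+274 > 372 → valid
2 of the 6 triples form a triangle.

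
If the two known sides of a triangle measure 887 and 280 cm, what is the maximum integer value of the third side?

1166

The third side must be strictly less than 887 + 280 = 1167.
The largest integer below 1167 is 1166.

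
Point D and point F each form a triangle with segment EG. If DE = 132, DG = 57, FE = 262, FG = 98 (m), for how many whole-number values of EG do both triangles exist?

From triangle DEG: 75 < EG < 189.
From triangle FEG: 164 < EG < 360.
Intersection: 164 < EG < 189, so integers 165 through 188: 24 values.

24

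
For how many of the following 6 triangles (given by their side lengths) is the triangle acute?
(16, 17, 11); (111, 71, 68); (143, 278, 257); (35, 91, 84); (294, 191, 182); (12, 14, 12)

3

(16,17,11): 11²+16² = 377 > 289 = 17² → acute
(111,71,68): 68²+71² = 9665 < 12321 = 111² → obtuse
(143,278,257): 143²+257² = 86498 > 77284 = 278² → acute
(35,91,84): 35²+84² = 8281 = 91² → right
(294,191,182): 182²+191² = 69605 < 86436 = 294² → obtuse
(12,14,12): 12²+12² = 288 > 196 = 14² → acute
3 of the 6 are acute.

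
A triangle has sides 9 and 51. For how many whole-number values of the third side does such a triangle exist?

17

The third side lies in the open interval (42, 60).
Integers from 43 to 59 inclusive: 59 − 43 + 1 = 17.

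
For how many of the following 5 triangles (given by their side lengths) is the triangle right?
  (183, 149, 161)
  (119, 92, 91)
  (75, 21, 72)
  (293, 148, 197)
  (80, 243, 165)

1

(183,149,161): 149²+161² = 48122 > 33489 = 183² → acute
(119,92,91): 91²+92² = 16745 > 14161 = 119² → acute
(75,21,72): 21²+72² = 5625 = 75² → right
(293,148,197): 148²+197² = 60713 < 85849 = 293² → obtuse
(80,243,165): 80²+165² = 33625 < 59049 = 243² → obtuse
1 of the 5 is right.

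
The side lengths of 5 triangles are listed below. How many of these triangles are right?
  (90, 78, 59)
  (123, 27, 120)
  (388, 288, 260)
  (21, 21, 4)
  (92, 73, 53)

(90,78,59): 59²+78² = 9565 > 8100 = 90² → acute
(123,27,120): 27²+120² = 15129 = 123² → right
(388,288,260): 260²+288² = 150544 = 388² → right
(21,21,4): 4²+21² = 457 > 441 = 21² → acute
(92,73,53): 53²+73² = 8138 < 8464 = 92² → obtuse
2 of the 5 are right.

2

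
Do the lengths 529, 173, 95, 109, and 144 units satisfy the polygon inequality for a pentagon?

No

For a pentagon, each side must be shorter than the sum of the others.
Here the longest side is 529, but the remaining 4 sides sum to only 521.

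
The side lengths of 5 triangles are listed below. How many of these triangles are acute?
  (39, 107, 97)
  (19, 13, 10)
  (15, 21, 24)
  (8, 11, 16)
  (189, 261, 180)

1

(39,107,97): 39²+97² = 10930 < 11449 = 107² → obtuse
(19,13,10): 10²+13² = 269 < 361 = 19² → obtuse
(15,21,24): 15²+21² = 666 > 576 = 24² → acute
(8,11,16): 8²+11² = 185 < 256 = 16² → obtuse
(189,261,180): 180²+189² = 68121 = 261² → right
1 of the 5 is acute.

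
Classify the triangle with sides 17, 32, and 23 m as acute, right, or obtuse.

obtuse

Compare the square of the longest side to the sum of squares of the other two: 17² + 23² = 818 < 1024 = 32².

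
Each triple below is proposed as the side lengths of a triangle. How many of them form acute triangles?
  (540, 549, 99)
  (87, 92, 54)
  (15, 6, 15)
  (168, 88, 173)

(540,549,99): 99²+540² = 301401 = 549² → right
(87,92,54): 54²+87² = 10485 > 8464 = 92² → acute
(15,6,15): 6²+15² = 261 > 225 = 15² → acute
(168,88,173): 88²+168² = 35968 > 29929 = 173² → acute
3 of the 4 are acute.

3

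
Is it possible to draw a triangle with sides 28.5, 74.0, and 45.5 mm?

The two shorter sides sum to 74.0, exactly equal to the longest side 74.0.
That gives only a degenerate (flat) triangle — the inequality must be strict.

No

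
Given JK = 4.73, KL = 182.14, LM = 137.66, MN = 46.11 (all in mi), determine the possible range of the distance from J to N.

The maximum is all hops collinear in one direction: 4.73 + 182.14 + 137.66 + 46.11 = 370.64.
The longest hop is 182.14; the others sum to 188.50. Since 182.14 ≤ 188.50, the path can fold back on itself completely, so the minimum distance is 0.

0 ≤ JN ≤ 370.64 mi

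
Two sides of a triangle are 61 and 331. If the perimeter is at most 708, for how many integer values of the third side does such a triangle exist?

46

Triangle inequality: 270 < x < 392. Perimeter ≤ 708 gives x ≤ 708 − 61 − 331 = 316.
So 270 < x ≤ 316; integers 271 through 316: 46 values.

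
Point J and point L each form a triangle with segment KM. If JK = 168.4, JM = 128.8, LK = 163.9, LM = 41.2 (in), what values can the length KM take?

122.7 < KM < 205.1

From triangle JKM: |168.4 − 128.8| < KM < 168.4 + 128.8, i.e. 39.6 < KM < 297.2.
From triangle LKM: 122.7 < KM < 205.1.
Both must hold, so KM lies in the intersection.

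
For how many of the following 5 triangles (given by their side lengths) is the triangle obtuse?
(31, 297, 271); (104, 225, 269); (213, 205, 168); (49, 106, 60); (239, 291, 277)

3

(31,297,271): 31²+271² = 74402 < 88209 = 297² → obtuse
(104,225,269): 104²+225² = 61441 < 72361 = 269² → obtuse
(213,205,168): 168²+205² = 70249 > 45369 = 213² → acute
(49,106,60): 49²+60² = 6001 < 11236 = 106² → obtuse
(239,291,277): 239²+277² = 133850 > 84681 = 291² → acute
3 of the 5 are obtuse.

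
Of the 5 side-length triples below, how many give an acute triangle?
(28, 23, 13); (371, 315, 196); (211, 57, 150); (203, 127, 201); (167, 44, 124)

1

(28,23,13): 13²+23² = 698 < 784 = 28² → obtuse
(371,315,196): 196²+315² = 137641 = 371² → right
(211,57,150): 57+150 ≤ 211, not a triangle
(203,127,201): 127²+201² = 56530 > 41209 = 203² → acute
(167,44,124): 44²+124² = 17312 < 27889 = 167² → obtuse
1 of the 5 is acute.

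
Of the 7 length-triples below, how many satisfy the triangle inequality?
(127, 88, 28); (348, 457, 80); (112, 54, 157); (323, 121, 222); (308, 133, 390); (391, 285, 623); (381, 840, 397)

4

(28,88,127): 28+88 ≤ 127 → not valid
(80,348,457): 80+348 ≤ 457 → not valid
(54,112,157): 54+112 > 157 → valid
(121,222,323): 121+222 > 323 → valid
(133,308,390): 133+308 > 390 → valid
(285,391,623): 285+391 > 623 → valid
(381,397,840): 381+397 ≤ 840 → not valid
4 of the 7 triples form a triangle.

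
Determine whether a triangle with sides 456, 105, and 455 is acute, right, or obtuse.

acute

Compare the square of the longest side to the sum of squares of the other two: 105² + 455² = 218050 > 207936 = 456².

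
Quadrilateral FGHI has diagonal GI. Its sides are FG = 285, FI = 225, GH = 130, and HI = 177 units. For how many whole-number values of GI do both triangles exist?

246

From triangle FGI: 60 < GI < 510.
From triangle HGI: 47 < GI < 307.
Intersection: 60 < GI < 307, so integers 61 through 306: 246 values.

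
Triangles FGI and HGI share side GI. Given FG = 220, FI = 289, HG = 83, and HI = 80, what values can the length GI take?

From triangle FGI: |220 − 289| < GI < 220 + 289, i.e. 69 < GI < 509.
From triangle HGI: 3 < GI < 163.
Both must hold, so GI lies in the intersection.

69 < GI < 163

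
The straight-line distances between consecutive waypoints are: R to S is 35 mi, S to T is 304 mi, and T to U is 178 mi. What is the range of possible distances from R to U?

91 ≤ RU ≤ 517 mi

The maximum is all hops collinear in one direction: 35 + 304 + 178 = 517.
The longest hop is 304; the others sum to 213. Folding the others back against it leaves at least 304 − 213 = 91.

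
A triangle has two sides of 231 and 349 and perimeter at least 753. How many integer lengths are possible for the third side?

Triangle inequality: 118 < x < 580. Perimeter ≥ 753 gives x ≥ 753 − 231 − 349 = 173.
So 173 ≤ x < 580; integers 173 through 579: 407 values.

407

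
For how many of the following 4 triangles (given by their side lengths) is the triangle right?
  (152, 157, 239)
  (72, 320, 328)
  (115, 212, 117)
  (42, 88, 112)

(152,157,239): 152²+157² = 47753 < 57121 = 239² → obtuse
(72,320,328): 72²+320² = 107584 = 328² → right
(115,212,117): 115²+117² = 26914 < 44944 = 212² → obtuse
(42,88,112): 42²+88² = 9508 < 12544 = 112² → obtuse
1 of the 4 is right.

1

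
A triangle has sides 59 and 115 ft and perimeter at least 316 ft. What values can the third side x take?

Triangle inequality alone gives 56 < x < 174.
The perimeter condition gives x ≥ 316 − 59 − 115 = 142.
Intersecting the two: 142 ≤ x < 174.

142 ≤ x < 174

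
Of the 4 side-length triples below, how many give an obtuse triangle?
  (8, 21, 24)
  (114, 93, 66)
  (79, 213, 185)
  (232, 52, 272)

3

(8,21,24): 8²+21² = 505 < 576 = 24² → obtuse
(114,93,66): 66²+93² = 13005 > 12996 = 114² → acute
(79,213,185): 79²+185² = 40466 < 45369 = 213² → obtuse
(232,52,272): 52²+232² = 56528 < 73984 = 272² → obtuse
3 of the 4 are obtuse.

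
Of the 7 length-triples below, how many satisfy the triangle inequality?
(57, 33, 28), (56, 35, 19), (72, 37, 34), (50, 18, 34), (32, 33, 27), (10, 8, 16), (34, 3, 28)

(28,33,57): 28+33 > 57 → valid
(19,35,56): 19+35 ≤ 56 → not valid
(34,37,72): 34+37 ≤ 72 → not valid
(18,34,50): 18+34 > 50 → valid
(27,32,33): 27+32 > 33 → valid
(8,10,16): 8+10 > 16 → valid
(3,28,34): 3+28 ≤ 34 → not valid
4 of the 7 triples form a triangle.

4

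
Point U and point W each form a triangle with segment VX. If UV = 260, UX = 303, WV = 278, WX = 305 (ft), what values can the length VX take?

43 < VX < 563

From triangle UVX: |260 − 303| < VX < 260 + 303, i.e. 43 < VX < 563.
From triangle WVX: 27 < VX < 583.
Both must hold, so VX lies in the intersection.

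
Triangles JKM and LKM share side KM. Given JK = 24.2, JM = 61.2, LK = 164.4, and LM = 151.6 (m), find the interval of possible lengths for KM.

37.0 < KM < 85.4

From triangle JKM: |24.2 − 61.2| < KM < 24.2 + 61.2, i.e. 37.0 < KM < 85.4.
From triangle LKM: 12.8 < KM < 316.0.
Both must hold, so KM lies in the intersection.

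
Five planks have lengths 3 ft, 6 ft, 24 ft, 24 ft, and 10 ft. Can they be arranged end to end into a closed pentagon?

Yes

A pentagon exists iff every side is shorter than the sum of the others — equivalently, the longest side is less than the sum of the rest.
Longest side 24 < 43 (sum of the remaining 4), so yes.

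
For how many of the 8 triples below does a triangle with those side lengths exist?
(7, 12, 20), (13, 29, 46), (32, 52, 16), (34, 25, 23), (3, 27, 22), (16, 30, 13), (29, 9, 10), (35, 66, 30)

1

(7,12,20): 7+12 ≤ 20 → not valid
(13,29,46): 13+29 ≤ 46 → not valid
(16,32,52): 16+32 ≤ 52 → not valid
(23,25,34): 23+25 > 34 → valid
(3,22,27): 3+22 ≤ 27 → not valid
(13,16,30): 13+16 ≤ 30 → not valid
(9,10,29): 9+10 ≤ 29 → not valid
(30,35,66): 30+35 ≤ 66 → not valid
1 of the 8 triples forms a triangle.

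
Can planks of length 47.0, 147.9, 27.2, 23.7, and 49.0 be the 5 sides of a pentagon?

No

For a pentagon, each side must be shorter than the sum of the others.
Here the longest side is 147.9, but the remaining 4 sides sum to only 146.9.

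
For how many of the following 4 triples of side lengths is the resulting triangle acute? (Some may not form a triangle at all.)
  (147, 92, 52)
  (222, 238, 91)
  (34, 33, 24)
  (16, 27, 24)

(147,92,52): 52+92 ≤ 147, not a triangle
(222,238,91): 91²+222² = 57565 > 56644 = 238² → acute
(34,33,24): 24²+33² = 1665 > 1156 = 34² → acute
(16,27,24): 16²+24² = 832 > 729 = 27² → acute
3 of the 4 are acute.

3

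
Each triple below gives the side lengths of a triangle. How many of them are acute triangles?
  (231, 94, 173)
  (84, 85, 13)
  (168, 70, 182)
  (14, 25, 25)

1

(231,94,173): 94²+173² = 38765 < 53361 = 231² → obtuse
(84,85,13): 13²+84² = 7225 = 85² → right
(168,70,182): 70²+168² = 33124 = 182² → right
(14,25,25): 14²+25² = 821 > 625 = 25² → acute
1 of the 4 is acute.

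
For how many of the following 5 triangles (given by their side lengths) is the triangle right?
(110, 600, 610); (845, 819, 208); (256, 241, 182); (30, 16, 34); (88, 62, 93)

3

(110,600,610): 110²+600² = 372100 = 610² → right
(845,819,208): 208²+819² = 714025 = 845² → right
(256,241,182): 182²+241² = 91205 > 65536 = 256² → acute
(30,16,34): 16²+30² = 1156 = 34² → right
(88,62,93): 62²+88² = 11588 > 8649 = 93² → acute
3 of the 5 are right.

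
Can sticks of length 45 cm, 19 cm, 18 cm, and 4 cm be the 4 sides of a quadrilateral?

No

For a quadrilateral, each side must be shorter than the sum of the others.
Here the longest side is 45, but the remaining 3 sides sum to only 41.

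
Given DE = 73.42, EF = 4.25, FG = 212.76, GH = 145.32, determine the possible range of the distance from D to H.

0 ≤ DH ≤ 435.75

The maximum is all hops collinear in one direction: 73.42 + 4.25 + 212.76 + 145.32 = 435.75.
The longest hop is 212.76; the others sum to 222.99. Since 212.76 ≤ 222.99, the path can fold back on itself completely, so the minimum distance is 0.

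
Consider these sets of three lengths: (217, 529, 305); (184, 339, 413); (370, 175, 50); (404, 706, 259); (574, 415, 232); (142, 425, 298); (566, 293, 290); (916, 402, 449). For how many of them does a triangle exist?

4

(217,305,529): 217+305 ≤ 529 → not valid
(184,339,413): 184+339 > 413 → valid
(50,175,370): 50+175 ≤ 370 → not valid
(259,404,706): 259+404 ≤ 706 → not valid
(232,415,574): 232+415 > 574 → valid
(142,298,425): 142+298 > 425 → valid
(290,293,566): 290+293 > 566 → valid
(402,449,916): 402+449 ≤ 916 → not valid
4 of the 8 triples form a triangle.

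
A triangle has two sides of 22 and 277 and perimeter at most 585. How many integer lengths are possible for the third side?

31

Triangle inequality: 255 < x < 299. Perimeter ≤ 585 gives x ≤ 585 − 22 − 277 = 286.
So 255 < x ≤ 286; integers 256 through 286: 31 values.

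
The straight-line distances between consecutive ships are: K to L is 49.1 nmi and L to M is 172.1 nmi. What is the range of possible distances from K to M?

123.0 ≤ KM ≤ 221.2 nmi

By the triangle inequality, |49.1 − 172.1| ≤ KM ≤ 49.1 + 172.1.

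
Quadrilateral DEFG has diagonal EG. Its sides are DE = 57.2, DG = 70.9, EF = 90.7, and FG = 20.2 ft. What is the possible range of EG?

70.5 < EG < 110.9

From triangle DEG: |57.2 − 70.9| < EG < 57.2 + 70.9, i.e. 13.7 < EG < 128.1.
From triangle FEG: 70.5 < EG < 110.9.
Both must hold, so EG lies in the intersection.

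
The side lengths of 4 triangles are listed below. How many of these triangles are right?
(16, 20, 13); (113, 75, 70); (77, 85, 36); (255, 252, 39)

(16,20,13): 13²+16² = 425 > 400 = 20² → acute
(113,75,70): 70²+75² = 10525 < 12769 = 113² → obtuse
(77,85,36): 36²+77² = 7225 = 85² → right
(255,252,39): 39²+252² = 65025 = 255² → right
2 of the 4 are right.

2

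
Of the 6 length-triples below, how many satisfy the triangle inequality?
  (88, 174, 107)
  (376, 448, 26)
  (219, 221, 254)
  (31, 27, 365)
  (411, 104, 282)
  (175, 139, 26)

2

(88,107,174): 88+107 > 174 → valid
(26,376,448): 26+376 ≤ 448 → not valid
(219,221,254): 219+221 > 254 → valid
(27,31,365): 27+31 ≤ 365 → not valid
(104,282,411): 104+282 ≤ 411 → not valid
(26,139,175): 26+139 ≤ 175 → not valid
2 of the 6 triples form a triangle.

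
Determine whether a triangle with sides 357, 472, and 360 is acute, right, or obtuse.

Compare the square of the longest side to the sum of squares of the other two: 357² + 360² = 257049 > 222784 = 472².

acute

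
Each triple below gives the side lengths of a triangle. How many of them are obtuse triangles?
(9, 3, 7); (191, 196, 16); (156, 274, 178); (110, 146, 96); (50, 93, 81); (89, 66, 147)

(9,3,7): 3²+7² = 58 < 81 = 9² → obtuse
(191,196,16): 16²+191² = 36737 < 38416 = 196² → obtuse
(156,274,178): 156²+178² = 56020 < 75076 = 274² → obtuse
(110,146,96): 96²+110² = 21316 = 146² → right
(50,93,81): 50²+81² = 9061 > 8649 = 93² → acute
(89,66,147): 66²+89² = 12277 < 21609 = 147² → obtuse
4 of the 6 are obtuse.

4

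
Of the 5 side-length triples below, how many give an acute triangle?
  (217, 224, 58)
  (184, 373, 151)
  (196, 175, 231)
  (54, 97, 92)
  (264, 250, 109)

(217,224,58): 58²+217² = 50453 > 50176 = 224² → acute
(184,373,151): 151+184 ≤ 373, not a triangle
(196,175,231): 175²+196² = 69041 > 53361 = 231² → acute
(54,97,92): 54²+92² = 11380 > 9409 = 97² → acute
(264,250,109): 109²+250² = 74381 > 69696 = 264² → acute
4 of the 5 are acute.

4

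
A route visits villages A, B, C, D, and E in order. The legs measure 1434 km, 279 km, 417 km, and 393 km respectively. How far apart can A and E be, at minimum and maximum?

The maximum is all hops collinear in one direction: 1434 + 279 + 417 + 393 = 2523.
The longest hop is 1434; the others sum to 1089. Folding the others back against it leaves at least 1434 − 1089 = 345.

345 ≤ AE ≤ 2523 km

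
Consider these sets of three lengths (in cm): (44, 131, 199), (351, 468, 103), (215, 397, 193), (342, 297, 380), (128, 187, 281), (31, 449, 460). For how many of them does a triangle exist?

(44,131,199): 44+131 ≤ 199 → not valid
(103,351,468): 103+351 ≤ 468 → not valid
(193,215,397): 193+215 > 397 → valid
(297,342,380): 297+342 > 380 → valid
(128,187,281): 128+187 > 281 → valid
(31,449,460): 31+449 > 460 → valid
4 of the 6 triples form a triangle.

4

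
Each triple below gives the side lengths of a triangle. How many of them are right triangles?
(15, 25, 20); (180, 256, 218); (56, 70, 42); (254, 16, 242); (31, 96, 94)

2

(15,25,20): 15²+20² = 625 = 25² → right
(180,256,218): 180²+218² = 79924 > 65536 = 256² → acute
(56,70,42): 42²+56² = 4900 = 70² → right
(254,16,242): 16²+242² = 58820 < 64516 = 254² → obtuse
(31,96,94): 31²+94² = 9797 > 9216 = 96² → acute
2 of the 5 are right.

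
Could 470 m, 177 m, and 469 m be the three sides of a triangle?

Yes

The longest side is 470, and the other two sum to 646.
Since 646 > 470, the triangle inequality holds.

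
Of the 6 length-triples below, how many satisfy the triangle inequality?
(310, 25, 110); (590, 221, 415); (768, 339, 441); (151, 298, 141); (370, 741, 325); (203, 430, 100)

(25,110,310): 25+110 ≤ 310 → not valid
(221,415,590): 221+415 > 590 → valid
(339,441,768): 339+441 > 768 → valid
(141,151,298): 141+151 ≤ 298 → not valid
(325,370,741): 325+370 ≤ 741 → not valid
(100,203,430): 100+203 ≤ 430 → not valid
2 of the 6 triples form a triangle.

2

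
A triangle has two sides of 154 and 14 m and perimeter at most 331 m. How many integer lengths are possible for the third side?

23

Triangle inequality: 140 < x < 168. Perimeter ≤ 331 gives x ≤ 331 − 154 − 14 = 163.
So 140 < x ≤ 163; integers 141 through 163: 23 values.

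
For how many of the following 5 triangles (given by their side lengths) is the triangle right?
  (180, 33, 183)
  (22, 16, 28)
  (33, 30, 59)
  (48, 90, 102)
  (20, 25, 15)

(180,33,183): 33²+180² = 33489 = 183² → right
(22,16,28): 16²+22² = 740 < 784 = 28² → obtuse
(33,30,59): 30²+33² = 1989 < 3481 = 59² → obtuse
(48,90,102): 48²+90² = 10404 = 102² → right
(20,25,15): 15²+20² = 625 = 25² → right
3 of the 5 are right.

3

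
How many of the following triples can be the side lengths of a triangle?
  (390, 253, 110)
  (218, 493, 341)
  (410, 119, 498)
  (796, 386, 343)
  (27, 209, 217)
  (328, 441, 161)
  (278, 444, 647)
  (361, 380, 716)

6

(110,253,390): 110+253 ≤ 390 → not valid
(218,341,493): 218+341 > 493 → valid
(119,410,498): 119+410 > 498 → valid
(343,386,796): 343+386 ≤ 796 → not valid
(27,209,217): 27+209 > 217 → valid
(161,328,441): 161+328 > 441 → valid
(278,444,647): 278+444 > 647 → valid
(361,380,716): 361+380 > 716 → valid
6 of the 8 triples form a triangle.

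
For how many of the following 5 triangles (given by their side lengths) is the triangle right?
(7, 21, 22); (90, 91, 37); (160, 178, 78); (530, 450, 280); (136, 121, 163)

2

(7,21,22): 7²+21² = 490 > 484 = 22² → acute
(90,91,37): 37²+90² = 9469 > 8281 = 91² → acute
(160,178,78): 78²+160² = 31684 = 178² → right
(530,450,280): 280²+450² = 280900 = 530² → right
(136,121,163): 121²+136² = 33137 > 26569 = 163² → acute
2 of the 5 are right.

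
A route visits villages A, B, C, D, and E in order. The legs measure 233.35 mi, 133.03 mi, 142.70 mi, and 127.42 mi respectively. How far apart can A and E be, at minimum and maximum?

0 ≤ AE ≤ 636.50 mi

The maximum is all hops collinear in one direction: 233.35 + 133.03 + 142.70 + 127.42 = 636.50.
The longest hop is 233.35; the others sum to 403.15. Since 233.35 ≤ 403.15, the path can fold back on itself completely, so the minimum distance is 0.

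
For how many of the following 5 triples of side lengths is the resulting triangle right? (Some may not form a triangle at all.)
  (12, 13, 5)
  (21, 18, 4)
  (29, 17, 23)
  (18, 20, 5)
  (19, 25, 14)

(12,13,5): 5²+12² = 169 = 13² → right
(21,18,4): 4²+18² = 340 < 441 = 21² → obtuse
(29,17,23): 17²+23² = 818 < 841 = 29² → obtuse
(18,20,5): 5²+18² = 349 < 400 = 20² → obtuse
(19,25,14): 14²+19² = 557 < 625 = 25² → obtuse
1 of the 5 is right.

1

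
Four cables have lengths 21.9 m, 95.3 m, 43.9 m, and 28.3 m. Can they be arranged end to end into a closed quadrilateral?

For a quadrilateral, each side must be shorter than the sum of the others.
Here the longest side is 95.3, but the remaining 3 sides sum to only 94.1.

No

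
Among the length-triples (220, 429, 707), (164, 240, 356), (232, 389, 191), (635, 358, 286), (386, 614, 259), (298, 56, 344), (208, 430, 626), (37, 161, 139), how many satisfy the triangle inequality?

7

(220,429,707): 220+429 ≤ 707 → not valid
(164,240,356): 164+240 > 356 → valid
(191,232,389): 191+232 > 389 → valid
(286,358,635): 286+358 > 635 → valid
(259,386,614): 259+386 > 614 → valid
(56,298,344): 56+298 > 344 → valid
(208,430,626): 208+430 > 626 → valid
(37,139,161): 37+139 > 161 → valid
7 of the 8 triples form a triangle.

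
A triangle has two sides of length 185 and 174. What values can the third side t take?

11 < t < 359

By the triangle inequality, t must be less than 185 + 174 = 359 and greater than |185 − 174| = 11.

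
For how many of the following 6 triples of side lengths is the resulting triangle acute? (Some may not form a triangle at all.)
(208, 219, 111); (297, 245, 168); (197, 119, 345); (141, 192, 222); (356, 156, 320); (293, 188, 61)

3

(208,219,111): 111²+208² = 55585 > 47961 = 219² → acute
(297,245,168): 168²+245² = 88249 > 88209 = 297² → acute
(197,119,345): 119+197 ≤ 345, not a triangle
(141,192,222): 141²+192² = 56745 > 49284 = 222² → acute
(356,156,320): 156²+320² = 126736 = 356² → right
(293,188,61): 61+188 ≤ 293, not a triangle
3 of the 6 are acute.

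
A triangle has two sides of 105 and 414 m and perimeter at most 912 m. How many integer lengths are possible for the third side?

Triangle inequality: 309 < x < 519. Perimeter ≤ 912 gives x ≤ 912 − 105 − 414 = 393.
So 309 < x ≤ 393; integers 310 through 393: 84 values.

84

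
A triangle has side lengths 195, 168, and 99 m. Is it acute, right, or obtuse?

right

Compare the square of the longest side to the sum of squares of the other two: 99² + 168² = 38025 = 195².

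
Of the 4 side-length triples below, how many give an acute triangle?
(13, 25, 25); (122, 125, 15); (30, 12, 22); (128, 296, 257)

(13,25,25): 13²+25² = 794 > 625 = 25² → acute
(122,125,15): 15²+122² = 15109 < 15625 = 125² → obtuse
(30,12,22): 12²+22² = 628 < 900 = 30² → obtuse
(128,296,257): 128²+257² = 82433 < 87616 = 296² → obtuse
1 of the 4 is acute.

1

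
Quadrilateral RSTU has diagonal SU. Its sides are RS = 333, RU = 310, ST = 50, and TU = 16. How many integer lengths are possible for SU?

31

From triangle RSU: 23 < SU < 643.
From triangle TSU: 34 < SU < 66.
Intersection: 34 < SU < 66, so integers 35 through 65: 31 values.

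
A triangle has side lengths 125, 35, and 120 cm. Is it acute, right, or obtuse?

right

Compare the square of the longest side to the sum of squares of the other two: 35² + 120² = 15625 = 125².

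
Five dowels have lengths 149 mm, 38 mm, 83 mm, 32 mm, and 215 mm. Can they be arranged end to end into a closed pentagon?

Yes

A pentagon exists iff every side is shorter than the sum of the others — equivalently, the longest side is less than the sum of the rest.
Longest side 215 < 302 (sum of the remaining 4), so yes.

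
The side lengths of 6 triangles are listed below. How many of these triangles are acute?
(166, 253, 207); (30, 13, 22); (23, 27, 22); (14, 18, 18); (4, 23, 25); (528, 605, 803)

(166,253,207): 166²+207² = 70405 > 64009 = 253² → acute
(30,13,22): 13²+22² = 653 < 900 = 30² → obtuse
(23,27,22): 22²+23² = 1013 > 729 = 27² → acute
(14,18,18): 14²+18² = 520 > 324 = 18² → acute
(4,23,25): 4²+23² = 545 < 625 = 25² → obtuse
(528,605,803): 528²+605² = 644809 = 803² → right
3 of the 6 are acute.

3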